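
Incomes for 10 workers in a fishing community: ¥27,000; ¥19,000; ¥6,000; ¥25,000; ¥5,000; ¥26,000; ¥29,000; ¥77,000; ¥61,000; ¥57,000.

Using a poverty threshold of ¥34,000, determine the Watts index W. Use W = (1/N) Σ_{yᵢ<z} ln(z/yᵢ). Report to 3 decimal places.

0.520

Incomes under z: ¥5,000, ¥6,000, ¥19,000, ¥25,000, ¥26,000, ¥27,000, ¥29,000 (q = 7 of N = 10).
ln(z/y) terms: ln(34000/5000) = 1.9169; ln(34000/6000) = 1.7346; ln(34000/19000) = 0.5819; ln(34000/25000) = 0.3075; ln(34000/26000) = 0.2683; ln(34000/27000) = 0.2305; ln(34000/29000) = 0.1591.
W = 5.198782 / 10 = 0.520.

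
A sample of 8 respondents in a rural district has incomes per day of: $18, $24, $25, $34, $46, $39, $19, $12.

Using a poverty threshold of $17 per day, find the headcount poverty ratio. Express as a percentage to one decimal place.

12.5%

1 of the 8 respondents have income below $17.
H = 1/8 = 12.5%.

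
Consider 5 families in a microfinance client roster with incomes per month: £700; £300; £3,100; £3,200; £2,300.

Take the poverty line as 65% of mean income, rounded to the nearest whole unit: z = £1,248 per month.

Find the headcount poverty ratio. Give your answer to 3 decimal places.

2 of the 5 families have income below £1,248.
H = 2/5 = 0.400.

0.400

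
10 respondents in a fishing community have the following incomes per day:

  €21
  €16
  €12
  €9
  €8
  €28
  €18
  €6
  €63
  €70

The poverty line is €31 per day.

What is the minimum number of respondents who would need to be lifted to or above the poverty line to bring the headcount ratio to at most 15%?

7

8 of the 10 respondents are poor, so H = 8/10 = 0.800.
A headcount ratio of at most 15% allows at most ⌊0.15 × 10⌋ = 1 poor respondents.
So at least 8 − 1 = 7 must be lifted.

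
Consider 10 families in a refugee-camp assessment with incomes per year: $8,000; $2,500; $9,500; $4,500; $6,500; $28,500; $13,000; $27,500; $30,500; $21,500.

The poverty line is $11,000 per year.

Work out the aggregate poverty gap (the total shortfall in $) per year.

Poor units: $2,500, $4,500, $6,500, $8,000, $9,500 (q = 5 of N = 10).
Individual gaps: 11000−2500 = 8500; 11000−4500 = 6500; 11000−6500 = 4500; 11000−8000 = 3000; 11000−9500 = 1500.
Aggregate gap = $24,000.

$24,000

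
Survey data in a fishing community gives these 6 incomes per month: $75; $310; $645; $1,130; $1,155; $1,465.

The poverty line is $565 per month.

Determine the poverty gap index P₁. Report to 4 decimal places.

Poor units: $75, $310 (q = 2 of N = 6).
Normalized shortfalls: (565−75)/565 = 0.8673; (565−310)/565 = 0.4513.
Σ = 1.318584. Dividing by the full population N = 6 gives P₁ = 0.2198.

0.2198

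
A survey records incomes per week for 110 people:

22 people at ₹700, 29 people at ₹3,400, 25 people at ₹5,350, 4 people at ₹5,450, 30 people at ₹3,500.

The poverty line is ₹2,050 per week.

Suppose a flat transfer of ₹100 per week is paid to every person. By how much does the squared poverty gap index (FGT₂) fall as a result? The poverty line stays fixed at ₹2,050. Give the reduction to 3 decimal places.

Before: below the line — 22×₹700; squared poverty gap index (FGT₂) = 0.08673.
After the ₹100 transfer: below the line — 22×₹800; squared poverty gap index (FGT₂) = 0.07436.
Reduction = 0.08673 − 0.07436 = 0.012.

0.012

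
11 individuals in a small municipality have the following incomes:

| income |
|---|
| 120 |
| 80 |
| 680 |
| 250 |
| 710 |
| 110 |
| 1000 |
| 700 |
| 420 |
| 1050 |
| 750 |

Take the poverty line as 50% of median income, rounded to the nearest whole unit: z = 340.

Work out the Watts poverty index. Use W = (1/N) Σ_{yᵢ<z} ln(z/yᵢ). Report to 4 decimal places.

Below z: 80, 110, 120, 250 (q = 4 of N = 11).
Log shortfalls: ln(340/80) = 1.4469; ln(340/110) = 1.1285; ln(340/120) = 1.0415; ln(340/250) = 0.3075.
W = 3.924323 / 11 = 0.3568.

0.3568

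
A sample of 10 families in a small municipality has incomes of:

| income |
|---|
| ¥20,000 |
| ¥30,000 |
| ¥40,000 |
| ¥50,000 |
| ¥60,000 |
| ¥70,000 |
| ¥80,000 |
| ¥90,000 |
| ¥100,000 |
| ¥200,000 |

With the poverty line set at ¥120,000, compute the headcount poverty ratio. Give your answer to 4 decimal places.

0.9000

9 of the 10 families have income below ¥120,000.
H = 9/10 = 0.9000.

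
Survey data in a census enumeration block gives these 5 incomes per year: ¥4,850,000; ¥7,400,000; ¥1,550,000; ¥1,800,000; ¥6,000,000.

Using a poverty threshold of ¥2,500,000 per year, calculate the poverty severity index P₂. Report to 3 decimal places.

0.045

Below z: ¥1,550,000, ¥1,800,000 (q = 2 of N = 5).
Gap ratios (z−y)/z: (2500000−1550000)/2500000 = 0.3800; (2500000−1800000)/2500000 = 0.2800.
Squared: 0.1444; 0.0784.
Sum = 0.222800; P₂ = 0.222800 / 5 = 0.045.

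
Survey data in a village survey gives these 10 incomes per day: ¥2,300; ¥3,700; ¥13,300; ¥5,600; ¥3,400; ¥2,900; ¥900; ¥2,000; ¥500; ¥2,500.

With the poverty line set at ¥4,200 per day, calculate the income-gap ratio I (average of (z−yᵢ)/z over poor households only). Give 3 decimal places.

0.458

Below the line: ¥500, ¥900, ¥2,000, ¥2,300, ¥2,500, ¥2,900, ¥3,400, ¥3,700 (q = 8 of N = 10).
Shortfall ratios (z−y)/z: 0.8810, 0.7857, 0.5238, 0.4524, 0.4048, 0.3095, 0.1905, 0.1190; sum = 3.666667.
I averages over the q = 8 poor units only: 3.666667 / 8 = 0.458.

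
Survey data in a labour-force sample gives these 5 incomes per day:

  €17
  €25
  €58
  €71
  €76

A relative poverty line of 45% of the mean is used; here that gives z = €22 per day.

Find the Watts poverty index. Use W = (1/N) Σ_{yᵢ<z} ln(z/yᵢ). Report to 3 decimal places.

Below z: €17 (q = 1 of N = 5).
Log gaps: ln(22/17) = 0.2578.
W = 0.257829 / 5 = 0.052.

0.052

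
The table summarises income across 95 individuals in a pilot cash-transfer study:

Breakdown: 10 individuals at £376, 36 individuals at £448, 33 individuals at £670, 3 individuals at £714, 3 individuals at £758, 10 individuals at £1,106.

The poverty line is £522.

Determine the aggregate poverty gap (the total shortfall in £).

Poor units: 10×£376, 36×£448 (q = 46 of N = 95).
Individual gaps: 10×(522−376) = 1460; 36×(522−448) = 2664.
Aggregate gap = £4,124.

£4,124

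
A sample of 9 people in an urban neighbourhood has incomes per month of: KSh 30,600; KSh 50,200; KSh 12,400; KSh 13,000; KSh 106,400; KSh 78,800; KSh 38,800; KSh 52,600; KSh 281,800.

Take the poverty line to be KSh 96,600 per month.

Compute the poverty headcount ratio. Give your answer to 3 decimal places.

7 of the 9 people have income below KSh 96,600.
H = 7/9 = 0.778.

0.778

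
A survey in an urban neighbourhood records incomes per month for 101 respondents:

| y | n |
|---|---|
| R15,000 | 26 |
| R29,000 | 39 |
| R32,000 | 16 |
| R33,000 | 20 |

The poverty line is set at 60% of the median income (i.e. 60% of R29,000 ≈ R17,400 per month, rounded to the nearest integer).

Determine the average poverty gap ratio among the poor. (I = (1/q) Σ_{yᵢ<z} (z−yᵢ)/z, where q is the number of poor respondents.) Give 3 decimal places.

0.138

Poor units: 26×R15,000 (q = 26 of N = 101).
Shortfall ratios (z−y)/z: 0.1379 (×26); sum = 3.586207.
I averages over the q = 26 poor units only: 3.586207 / 26 = 0.138.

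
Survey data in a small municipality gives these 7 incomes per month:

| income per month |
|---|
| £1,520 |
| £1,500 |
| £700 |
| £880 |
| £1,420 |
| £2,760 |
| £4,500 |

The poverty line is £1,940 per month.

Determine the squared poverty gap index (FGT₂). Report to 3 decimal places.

Below z: £700, £880, £1,420, £1,500, £1,520 (q = 5 of N = 7).
Shortfall ratios: (1940−700)/1940 = 0.6392; (1940−880)/1940 = 0.5464; (1940−1420)/1940 = 0.2680; (1940−1500)/1940 = 0.2268; (1940−1520)/1940 = 0.2165.
Squared: 0.4085; 0.2985; 0.0718; 0.0514; 0.0469.
Sum = 0.877245; P₂ = 0.877245 / 7 = 0.125.

0.125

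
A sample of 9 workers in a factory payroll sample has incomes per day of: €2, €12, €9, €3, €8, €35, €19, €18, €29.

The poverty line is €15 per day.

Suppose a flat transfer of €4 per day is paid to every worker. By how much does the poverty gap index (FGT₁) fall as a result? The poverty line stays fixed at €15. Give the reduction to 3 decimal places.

0.141

Before: below the line — €2, €3, €8, €9, €12; poverty gap index (FGT₁) = 0.30370.
After the €4 transfer: below the line — €6, €7, €12, €13; poverty gap index (FGT₁) = 0.16296.
Reduction = 0.30370 − 0.16296 = 0.141.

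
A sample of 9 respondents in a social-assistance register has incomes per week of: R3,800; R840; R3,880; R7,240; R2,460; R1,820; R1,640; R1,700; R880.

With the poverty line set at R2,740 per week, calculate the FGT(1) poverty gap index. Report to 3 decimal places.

0.288

Poor units: R840, R880, R1,640, R1,700, R1,820, R2,460 (q = 6 of N = 9).
Relative gaps: (2740−840)/2740 = 0.6934; (2740−880)/2740 = 0.6788; (2740−1640)/2740 = 0.4015; (2740−1700)/2740 = 0.3796; (2740−1820)/2740 = 0.3358; (2740−2460)/2740 = 0.1022.
Sum of shortfalls = 2.591241; P₁ averages over all N: 2.591241 / 9 = 0.288.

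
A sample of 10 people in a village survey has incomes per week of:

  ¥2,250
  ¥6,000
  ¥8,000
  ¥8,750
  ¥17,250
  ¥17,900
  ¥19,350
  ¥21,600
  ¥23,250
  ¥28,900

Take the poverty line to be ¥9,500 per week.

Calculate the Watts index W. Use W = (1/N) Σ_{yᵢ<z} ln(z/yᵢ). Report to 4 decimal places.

0.2154

Poor units: ¥2,250, ¥6,000, ¥8,000, ¥8,750 (q = 4 of N = 10).
ln(z/y) terms: ln(9500/2250) = 1.4404; ln(9500/6000) = 0.4595; ln(9500/8000) = 0.1719; ln(9500/8750) = 0.0822.
W = 2.153982 / 10 = 0.2154.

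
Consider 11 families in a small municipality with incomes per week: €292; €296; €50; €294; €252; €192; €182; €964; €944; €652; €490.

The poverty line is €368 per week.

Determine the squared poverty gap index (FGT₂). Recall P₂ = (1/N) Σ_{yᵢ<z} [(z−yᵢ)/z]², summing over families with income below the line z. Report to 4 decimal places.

Incomes under z: €50, €182, €192, €252, €292, €294, €296 (q = 7 of N = 11).
Gap ratios (z−y)/z: (368−50)/368 = 0.8641; (368−182)/368 = 0.5054; (368−192)/368 = 0.4783; (368−252)/368 = 0.3152; (368−292)/368 = 0.2065; (368−294)/368 = 0.2011; (368−296)/368 = 0.1957.
Squared: 0.7467; 0.2555; 0.2287; 0.0994; 0.0427; 0.0404; 0.0383.
Sum = 1.451648; P₂ = 1.451648 / 11 = 0.1320.

0.1320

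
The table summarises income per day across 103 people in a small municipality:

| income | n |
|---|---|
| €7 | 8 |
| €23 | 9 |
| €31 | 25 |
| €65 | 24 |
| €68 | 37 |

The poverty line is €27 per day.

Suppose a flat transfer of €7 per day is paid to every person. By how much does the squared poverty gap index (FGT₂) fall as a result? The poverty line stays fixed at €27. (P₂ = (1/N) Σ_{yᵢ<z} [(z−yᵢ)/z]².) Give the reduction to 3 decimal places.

Before: below the line — 8×€7, 9×€23; squared poverty gap index (FGT₂) = 0.04454.
After the €7 transfer: below the line — 8×€14; squared poverty gap index (FGT₂) = 0.01801.
Reduction = 0.04454 − 0.01801 = 0.027.

0.027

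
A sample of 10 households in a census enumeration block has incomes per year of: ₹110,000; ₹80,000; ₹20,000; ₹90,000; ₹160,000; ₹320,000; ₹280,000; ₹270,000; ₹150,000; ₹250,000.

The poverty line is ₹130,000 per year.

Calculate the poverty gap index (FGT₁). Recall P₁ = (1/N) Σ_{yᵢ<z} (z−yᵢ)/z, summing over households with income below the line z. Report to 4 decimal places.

Below the line: ₹20,000, ₹80,000, ₹90,000, ₹110,000 (q = 4 of N = 10).
Normalized shortfalls: (130000−20000)/130000 = 0.8462; (130000−80000)/130000 = 0.3846; (130000−90000)/130000 = 0.3077; (130000−110000)/130000 = 0.1538.
Sum of shortfalls = 1.692308; P₁ averages over all N: 1.692308 / 10 = 0.1692.

0.1692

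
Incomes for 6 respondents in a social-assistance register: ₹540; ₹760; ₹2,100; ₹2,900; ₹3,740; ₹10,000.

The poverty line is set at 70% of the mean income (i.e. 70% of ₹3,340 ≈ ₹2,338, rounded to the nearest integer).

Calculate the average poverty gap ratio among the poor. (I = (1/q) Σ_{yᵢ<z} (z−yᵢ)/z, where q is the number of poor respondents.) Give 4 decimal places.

0.5153

Poor units: ₹540, ₹760, ₹2,100 (q = 3 of N = 6).
Shortfall ratios (z−y)/z: 0.7690, 0.6749, 0.1018; sum = 1.545766.
The income-gap ratio divides by q (the poor only): 1.545766 / 3 = 0.5153.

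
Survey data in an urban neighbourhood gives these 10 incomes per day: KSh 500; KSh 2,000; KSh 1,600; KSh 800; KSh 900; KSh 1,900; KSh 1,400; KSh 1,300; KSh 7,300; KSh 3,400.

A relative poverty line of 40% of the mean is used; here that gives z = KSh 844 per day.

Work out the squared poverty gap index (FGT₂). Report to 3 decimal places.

0.017

Below z: KSh 500, KSh 800 (q = 2 of N = 10).
Relative gaps: (844−500)/844 = 0.4076; (844−800)/844 = 0.0521.
Squared: 0.1661; 0.0027.
Sum = 0.168842; P₂ = 0.168842 / 10 = 0.017.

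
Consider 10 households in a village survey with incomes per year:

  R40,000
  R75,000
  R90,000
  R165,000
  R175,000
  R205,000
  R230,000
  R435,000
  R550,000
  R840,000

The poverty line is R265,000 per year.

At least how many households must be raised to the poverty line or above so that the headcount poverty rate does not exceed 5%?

7

7 of the 10 households are poor, so H = 7/10 = 0.700.
A headcount ratio of at most 5% allows at most ⌊0.05 × 10⌋ = 0 poor households.
So at least 7 − 0 = 7 must be lifted.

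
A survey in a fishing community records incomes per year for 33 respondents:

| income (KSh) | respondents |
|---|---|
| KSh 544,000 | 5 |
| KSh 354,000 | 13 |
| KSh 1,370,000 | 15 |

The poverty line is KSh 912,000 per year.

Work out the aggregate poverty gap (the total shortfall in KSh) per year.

KSh 9,094,000

Below the line: 13×KSh 354,000, 5×KSh 544,000 (q = 18 of N = 33).
Individual gaps: 13×(912000−354000) = 7254000; 5×(912000−544000) = 1840000.
Aggregate gap = KSh 9,094,000.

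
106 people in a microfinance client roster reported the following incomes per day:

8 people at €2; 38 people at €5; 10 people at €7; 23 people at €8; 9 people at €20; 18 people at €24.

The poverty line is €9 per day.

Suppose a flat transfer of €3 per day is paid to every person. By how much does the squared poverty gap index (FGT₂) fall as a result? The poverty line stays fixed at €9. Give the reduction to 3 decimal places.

Before: below the line — 8×€2, 38×€5, 10×€7, 23×€8; squared poverty gap index (FGT₂) = 0.12381.
After the €3 transfer: below the line — 8×€5, 38×€8; squared poverty gap index (FGT₂) = 0.01933.
Reduction = 0.12381 − 0.01933 = 0.104.

0.104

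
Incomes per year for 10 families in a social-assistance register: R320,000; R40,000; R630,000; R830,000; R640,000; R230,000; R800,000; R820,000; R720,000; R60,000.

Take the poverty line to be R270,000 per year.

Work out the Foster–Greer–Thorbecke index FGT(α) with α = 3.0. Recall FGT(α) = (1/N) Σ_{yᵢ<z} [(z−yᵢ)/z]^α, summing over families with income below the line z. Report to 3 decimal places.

Incomes under z: R40,000, R60,000, R230,000 (q = 3 of N = 10).
Shortfall ratios: (270000−40000)/270000 = 0.8519; (270000−60000)/270000 = 0.7778; (270000−230000)/270000 = 0.1481.
Raised to α = 3.0: 0.61815; 0.47051; 0.00325.
Sum = 1.091907; FGT(3.0) = 1.091907 / 10 = 0.109.

0.109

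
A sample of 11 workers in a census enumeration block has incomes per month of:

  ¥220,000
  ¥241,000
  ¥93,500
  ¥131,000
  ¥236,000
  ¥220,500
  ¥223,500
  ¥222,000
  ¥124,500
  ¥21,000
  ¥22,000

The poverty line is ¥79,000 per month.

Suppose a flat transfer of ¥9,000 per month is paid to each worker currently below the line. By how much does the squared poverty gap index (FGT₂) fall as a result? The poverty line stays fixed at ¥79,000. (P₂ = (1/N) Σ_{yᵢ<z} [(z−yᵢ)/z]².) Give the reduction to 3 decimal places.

Before: below the line — ¥21,000, ¥22,000; squared poverty gap index (FGT₂) = 0.09633.
After the ¥9,000 transfer: below the line — ¥30,000, ¥31,000; squared poverty gap index (FGT₂) = 0.06854.
Reduction = 0.09633 − 0.06854 = 0.028.

0.028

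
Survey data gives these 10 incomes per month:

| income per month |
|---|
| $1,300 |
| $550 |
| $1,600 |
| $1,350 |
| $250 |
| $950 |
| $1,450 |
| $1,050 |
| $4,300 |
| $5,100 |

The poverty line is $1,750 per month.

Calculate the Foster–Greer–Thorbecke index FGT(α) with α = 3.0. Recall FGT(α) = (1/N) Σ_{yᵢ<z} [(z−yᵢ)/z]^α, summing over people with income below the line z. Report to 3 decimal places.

Poor units: $250, $550, $950, $1,050, $1,300, $1,350, $1,450, $1,600 (q = 8 of N = 10).
Relative gaps: (1750−250)/1750 = 0.8571; (1750−550)/1750 = 0.6857; (1750−950)/1750 = 0.4571; (1750−1050)/1750 = 0.4000; (1750−1300)/1750 = 0.2571; (1750−1350)/1750 = 0.2286; (1750−1450)/1750 = 0.1714; (1750−1600)/1750 = 0.0857.
Raised to α = 3.0: 0.62974; 0.32243; 0.09553; 0.06400; 0.01700; 0.01194; 0.00504; 0.00063.
Sum = 1.146309; FGT(3.0) = 1.146309 / 10 = 0.115.

0.115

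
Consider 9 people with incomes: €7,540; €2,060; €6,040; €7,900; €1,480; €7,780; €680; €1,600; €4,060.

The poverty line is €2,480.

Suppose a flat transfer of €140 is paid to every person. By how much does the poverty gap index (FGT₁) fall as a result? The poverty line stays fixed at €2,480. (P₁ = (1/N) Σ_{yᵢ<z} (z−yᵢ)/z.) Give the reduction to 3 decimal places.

0.025

Before: below the line — €680, €1,480, €1,600, €2,060; poverty gap index (FGT₁) = 0.18369.
After the €140 transfer: below the line — €820, €1,620, €1,740, €2,200; poverty gap index (FGT₁) = 0.15860.
Reduction = 0.18369 − 0.15860 = 0.025.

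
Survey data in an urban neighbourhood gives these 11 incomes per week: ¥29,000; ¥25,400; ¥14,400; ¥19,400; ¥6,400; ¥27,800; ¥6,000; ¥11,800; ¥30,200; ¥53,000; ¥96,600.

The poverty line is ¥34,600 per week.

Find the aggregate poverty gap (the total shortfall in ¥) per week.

¥141,000

Below the line: ¥6,000, ¥6,400, ¥11,800, ¥14,400, ¥19,400, ¥25,400, ¥27,800, ¥29,000, ¥30,200 (q = 9 of N = 11).
Individual gaps: 34600−6000 = 28600; 34600−6400 = 28200; 34600−11800 = 22800; 34600−14400 = 20200; 34600−19400 = 15200; 34600−25400 = 9200; 34600−27800 = 6800; 34600−29000 = 5600; 34600−30200 = 4400.
Aggregate gap = ¥141,000.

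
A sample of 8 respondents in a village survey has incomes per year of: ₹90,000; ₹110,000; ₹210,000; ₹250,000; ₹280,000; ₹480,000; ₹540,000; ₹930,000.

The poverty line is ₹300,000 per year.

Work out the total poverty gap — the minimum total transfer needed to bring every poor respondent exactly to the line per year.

Below z: ₹90,000, ₹110,000, ₹210,000, ₹250,000, ₹280,000 (q = 5 of N = 8).
Individual gaps: 300000−90000 = 210000; 300000−110000 = 190000; 300000−210000 = 90000; 300000−250000 = 50000; 300000−280000 = 20000.
Aggregate gap = ₹560,000.

₹560,000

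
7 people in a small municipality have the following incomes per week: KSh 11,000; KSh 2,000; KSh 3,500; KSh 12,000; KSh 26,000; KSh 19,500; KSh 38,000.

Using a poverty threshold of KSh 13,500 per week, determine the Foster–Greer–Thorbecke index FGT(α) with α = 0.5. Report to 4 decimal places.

0.3639

Incomes under z: KSh 2,000, KSh 3,500, KSh 11,000, KSh 12,000 (q = 4 of N = 7).
Normalized shortfalls: (13500−2000)/13500 = 0.8519; (13500−3500)/13500 = 0.7407; (13500−11000)/13500 = 0.1852; (13500−12000)/13500 = 0.1111.
Raised to α = 0.5: 0.92296; 0.86066; 0.43033; 0.33333.
Sum = 2.547286; FGT(0.5) = 2.547286 / 7 = 0.3639.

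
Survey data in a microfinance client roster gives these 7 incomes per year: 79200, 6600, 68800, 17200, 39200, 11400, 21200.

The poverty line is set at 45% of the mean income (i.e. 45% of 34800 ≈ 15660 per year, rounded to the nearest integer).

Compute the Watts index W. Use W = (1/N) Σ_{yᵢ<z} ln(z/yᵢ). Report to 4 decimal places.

Poor units: 6600, 11400 (q = 2 of N = 7).
Log gaps: ln(15660/6600) = 0.8640; ln(15660/11400) = 0.3175.
W = 1.181536 / 7 = 0.1688.

0.1688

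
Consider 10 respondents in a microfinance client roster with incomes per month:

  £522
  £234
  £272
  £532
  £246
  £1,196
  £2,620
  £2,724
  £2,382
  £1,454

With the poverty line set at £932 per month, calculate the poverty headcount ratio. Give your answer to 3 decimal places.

0.500

5 of the 10 respondents have income below £932.
H = 5/10 = 0.500.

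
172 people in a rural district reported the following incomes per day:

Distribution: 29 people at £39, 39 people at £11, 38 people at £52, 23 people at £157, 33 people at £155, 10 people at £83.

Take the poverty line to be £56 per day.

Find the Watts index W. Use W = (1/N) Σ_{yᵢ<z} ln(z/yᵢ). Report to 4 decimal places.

0.4464

Below z: 39×£11, 29×£39, 38×£52 (q = 106 of N = 172).
Log gaps: ln(56/11) = 1.6275 (×39); ln(56/39) = 0.3618 (×29); ln(56/52) = 0.0741 (×38).
W = 76.778815 / 172 = 0.4464.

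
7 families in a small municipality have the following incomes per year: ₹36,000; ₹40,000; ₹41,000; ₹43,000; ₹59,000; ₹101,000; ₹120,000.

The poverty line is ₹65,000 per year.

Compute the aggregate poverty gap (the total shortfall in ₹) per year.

Poor units: ₹36,000, ₹40,000, ₹41,000, ₹43,000, ₹59,000 (q = 5 of N = 7).
Individual gaps: 65000−36000 = 29000; 65000−40000 = 25000; 65000−41000 = 24000; 65000−43000 = 22000; 65000−59000 = 6000.
Aggregate gap = ₹106,000.

₹106,000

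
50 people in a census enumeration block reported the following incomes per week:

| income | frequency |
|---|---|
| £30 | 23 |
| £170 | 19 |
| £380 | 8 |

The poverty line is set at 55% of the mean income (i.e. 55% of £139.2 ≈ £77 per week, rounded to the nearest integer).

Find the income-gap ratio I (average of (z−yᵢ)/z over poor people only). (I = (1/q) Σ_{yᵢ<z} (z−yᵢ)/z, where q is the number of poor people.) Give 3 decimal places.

0.610

Poor units: 23×£30 (q = 23 of N = 50).
Relative gaps: 0.6104 (×23); sum = 14.038961.
I averages over the q = 23 poor units only: 14.038961 / 23 = 0.610.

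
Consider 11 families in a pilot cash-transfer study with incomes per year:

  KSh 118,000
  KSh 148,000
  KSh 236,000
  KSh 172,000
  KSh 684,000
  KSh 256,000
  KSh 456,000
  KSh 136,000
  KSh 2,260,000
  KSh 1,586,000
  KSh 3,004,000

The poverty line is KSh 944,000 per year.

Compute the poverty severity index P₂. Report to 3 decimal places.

0.392

Below the line: KSh 118,000, KSh 136,000, KSh 148,000, KSh 172,000, KSh 236,000, KSh 256,000, KSh 456,000, KSh 684,000 (q = 8 of N = 11).
Normalized shortfalls: (944000−118000)/944000 = 0.8750; (944000−136000)/944000 = 0.8559; (944000−148000)/944000 = 0.8432; (944000−172000)/944000 = 0.8178; (944000−236000)/944000 = 0.7500; (944000−256000)/944000 = 0.7288; (944000−456000)/944000 = 0.5169; (944000−684000)/944000 = 0.2754.
Squared: 0.7656; 0.7326; 0.7110; 0.6688; 0.5625; 0.5312; 0.2672; 0.0759.
Sum = 4.314821; P₂ = 4.314821 / 11 = 0.392.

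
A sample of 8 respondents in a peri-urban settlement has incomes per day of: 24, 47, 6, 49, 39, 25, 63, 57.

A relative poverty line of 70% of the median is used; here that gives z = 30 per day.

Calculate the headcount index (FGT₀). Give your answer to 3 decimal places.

0.375

3 of the 8 respondents have income below 30.
H = 3/8 = 0.375.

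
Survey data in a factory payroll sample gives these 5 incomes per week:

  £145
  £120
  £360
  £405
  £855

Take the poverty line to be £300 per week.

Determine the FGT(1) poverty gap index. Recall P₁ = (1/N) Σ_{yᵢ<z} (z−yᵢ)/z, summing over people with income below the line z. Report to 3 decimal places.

0.223

Below z: £120, £145 (q = 2 of N = 5).
Normalized shortfalls: (300−120)/300 = 0.6000; (300−145)/300 = 0.5167.
Sum of shortfalls = 1.116667; P₁ averages over all N: 1.116667 / 5 = 0.223.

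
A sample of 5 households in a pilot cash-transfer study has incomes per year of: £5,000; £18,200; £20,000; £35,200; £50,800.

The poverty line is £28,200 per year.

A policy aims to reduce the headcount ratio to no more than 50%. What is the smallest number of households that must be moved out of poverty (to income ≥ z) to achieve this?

Currently q = 3 of N = 5 are below the line (H = 0.600).
A headcount ratio of at most 50% allows at most ⌊0.50 × 5⌋ = 2 poor households.
So at least 3 − 2 = 1 must be lifted.

1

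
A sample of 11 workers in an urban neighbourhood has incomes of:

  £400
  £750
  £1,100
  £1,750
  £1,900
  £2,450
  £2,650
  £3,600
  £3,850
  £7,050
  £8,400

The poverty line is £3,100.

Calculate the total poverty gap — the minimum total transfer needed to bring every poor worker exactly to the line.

Incomes under z: £400, £750, £1,100, £1,750, £1,900, £2,450, £2,650 (q = 7 of N = 11).
Individual gaps: 3100−400 = 2700; 3100−750 = 2350; 3100−1100 = 2000; 3100−1750 = 1350; 3100−1900 = 1200; 3100−2450 = 650; 3100−2650 = 450.
Aggregate gap = £10,700.

£10,700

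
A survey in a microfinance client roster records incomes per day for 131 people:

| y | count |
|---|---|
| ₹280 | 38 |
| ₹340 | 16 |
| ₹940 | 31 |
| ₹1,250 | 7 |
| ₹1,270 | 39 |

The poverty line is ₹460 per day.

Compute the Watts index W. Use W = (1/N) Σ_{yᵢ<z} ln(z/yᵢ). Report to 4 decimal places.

0.1809

Below the line: 38×₹280, 16×₹340 (q = 54 of N = 131).
ln(z/y) terms: ln(460/280) = 0.4964 (×38); ln(460/340) = 0.3023 (×16).
W = 23.701096 / 131 = 0.1809.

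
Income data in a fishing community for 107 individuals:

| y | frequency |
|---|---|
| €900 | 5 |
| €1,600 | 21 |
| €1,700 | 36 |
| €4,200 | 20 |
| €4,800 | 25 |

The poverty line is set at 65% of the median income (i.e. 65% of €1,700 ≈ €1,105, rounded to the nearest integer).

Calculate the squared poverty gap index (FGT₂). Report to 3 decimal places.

Below the line: 5×€900 (q = 5 of N = 107).
Shortfall ratios: (1105−900)/1105 = 0.1855 (×5).
Squared: 0.0344 (×5).
Sum = 0.172089; P₂ = 0.172089 / 107 = 0.002.

0.002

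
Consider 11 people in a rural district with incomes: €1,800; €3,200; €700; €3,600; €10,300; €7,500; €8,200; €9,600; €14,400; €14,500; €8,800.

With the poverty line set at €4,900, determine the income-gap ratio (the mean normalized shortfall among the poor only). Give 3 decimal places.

0.526

Below z: €700, €1,800, €3,200, €3,600 (q = 4 of N = 11).
Shortfall ratios (z−y)/z: 0.8571, 0.6327, 0.3469, 0.2653; sum = 2.102041.
I averages over the q = 4 poor units only: 2.102041 / 4 = 0.526.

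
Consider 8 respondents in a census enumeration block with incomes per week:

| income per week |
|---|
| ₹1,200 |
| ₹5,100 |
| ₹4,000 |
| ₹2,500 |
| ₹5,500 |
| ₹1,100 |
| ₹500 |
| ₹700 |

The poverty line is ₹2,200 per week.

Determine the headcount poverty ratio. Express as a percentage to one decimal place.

4 of the 8 respondents have income below ₹2,200.
H = 4/8 = 50.0%.

50.0%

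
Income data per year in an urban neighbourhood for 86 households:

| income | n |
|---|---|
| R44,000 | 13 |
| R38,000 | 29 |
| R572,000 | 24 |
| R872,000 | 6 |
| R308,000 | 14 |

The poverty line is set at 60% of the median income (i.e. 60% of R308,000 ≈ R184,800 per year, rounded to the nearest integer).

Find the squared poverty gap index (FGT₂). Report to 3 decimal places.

0.301

Below the line: 29×R38,000, 13×R44,000 (q = 42 of N = 86).
Relative gaps: (184800−38000)/184800 = 0.7944 (×29); (184800−44000)/184800 = 0.7619 (×13).
Squared: 0.6310 (×29); 0.5805 (×13).
Sum = 25.846278; P₂ = 25.846278 / 86 = 0.301.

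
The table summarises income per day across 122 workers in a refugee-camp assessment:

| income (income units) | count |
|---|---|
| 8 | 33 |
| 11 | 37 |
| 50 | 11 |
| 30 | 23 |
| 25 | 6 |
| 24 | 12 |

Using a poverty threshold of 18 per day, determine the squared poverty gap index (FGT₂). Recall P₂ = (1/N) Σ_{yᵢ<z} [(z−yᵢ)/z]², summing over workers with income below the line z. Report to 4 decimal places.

Poor units: 33×8, 37×11 (q = 70 of N = 122).
Shortfall ratios: (18−8)/18 = 0.5556 (×33); (18−11)/18 = 0.3889 (×37).
Squared: 0.3086 (×33); 0.1512 (×37).
Sum = 15.780864; P₂ = 15.780864 / 122 = 0.1294.

0.1294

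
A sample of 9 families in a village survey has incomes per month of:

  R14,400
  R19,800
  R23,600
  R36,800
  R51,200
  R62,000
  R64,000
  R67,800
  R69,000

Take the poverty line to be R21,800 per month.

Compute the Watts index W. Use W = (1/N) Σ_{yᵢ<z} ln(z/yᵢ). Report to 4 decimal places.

Below z: R14,400, R19,800 (q = 2 of N = 9).
ln(z/y) terms: ln(21800/14400) = 0.4147; ln(21800/19800) = 0.0962.
W = 0.510910 / 9 = 0.0568.

0.0568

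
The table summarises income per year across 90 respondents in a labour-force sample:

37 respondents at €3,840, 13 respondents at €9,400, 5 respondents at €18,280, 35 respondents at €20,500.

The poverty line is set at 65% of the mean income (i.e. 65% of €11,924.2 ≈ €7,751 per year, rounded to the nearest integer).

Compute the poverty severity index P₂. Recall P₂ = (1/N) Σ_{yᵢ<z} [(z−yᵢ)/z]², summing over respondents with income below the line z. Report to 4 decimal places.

Below the line: 37×€3,840 (q = 37 of N = 90).
Relative gaps: (7751−3840)/7751 = 0.5046 (×37).
Squared: 0.2546 (×37).
Sum = 9.420238; P₂ = 9.420238 / 90 = 0.1047.

0.1047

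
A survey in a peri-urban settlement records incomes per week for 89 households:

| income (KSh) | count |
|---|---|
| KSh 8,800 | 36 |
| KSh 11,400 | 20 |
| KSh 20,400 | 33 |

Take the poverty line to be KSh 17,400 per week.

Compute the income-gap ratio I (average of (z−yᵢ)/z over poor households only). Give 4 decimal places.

Poor units: 36×KSh 8,800, 20×KSh 11,400 (q = 56 of N = 89).
Relative gaps: 0.4943 (×36), 0.3448 (×20); sum = 24.689655.
I averages over the q = 56 poor units only: 24.689655 / 56 = 0.4409.

0.4409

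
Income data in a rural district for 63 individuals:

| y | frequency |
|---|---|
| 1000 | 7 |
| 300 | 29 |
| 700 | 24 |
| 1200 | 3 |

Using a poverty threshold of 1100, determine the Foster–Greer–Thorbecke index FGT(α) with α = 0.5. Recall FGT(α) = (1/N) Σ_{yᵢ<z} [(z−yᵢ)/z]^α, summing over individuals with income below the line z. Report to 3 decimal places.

Incomes under z: 29×300, 24×700, 7×1000 (q = 60 of N = 63).
Gap ratios (z−y)/z: (1100−300)/1100 = 0.7273 (×29); (1100−700)/1100 = 0.3636 (×24); (1100−1000)/1100 = 0.0909 (×7).
Raised to α = 0.5: 0.85280 (×29); 0.60302 (×24); 0.30151 (×7).
Sum = 41.314407; FGT(0.5) = 41.314407 / 63 = 0.656.

0.656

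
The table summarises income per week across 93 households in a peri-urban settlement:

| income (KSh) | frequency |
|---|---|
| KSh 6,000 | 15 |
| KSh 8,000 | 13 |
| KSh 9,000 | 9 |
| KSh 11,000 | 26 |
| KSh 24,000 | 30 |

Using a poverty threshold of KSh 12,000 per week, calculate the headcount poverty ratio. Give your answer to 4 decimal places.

0.6774

63 of the 93 households have income below KSh 12,000.
H = 63/93 = 0.6774.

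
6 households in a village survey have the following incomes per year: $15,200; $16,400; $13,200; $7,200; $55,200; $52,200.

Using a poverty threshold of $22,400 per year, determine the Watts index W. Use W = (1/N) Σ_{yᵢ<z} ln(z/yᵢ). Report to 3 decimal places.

Poor units: $7,200, $13,200, $15,200, $16,400 (q = 4 of N = 6).
ln(z/y) terms: ln(22400/7200) = 1.1350; ln(22400/13200) = 0.5288; ln(22400/15200) = 0.3878; ln(22400/16400) = 0.3118.
W = 2.363369 / 6 = 0.394.

0.394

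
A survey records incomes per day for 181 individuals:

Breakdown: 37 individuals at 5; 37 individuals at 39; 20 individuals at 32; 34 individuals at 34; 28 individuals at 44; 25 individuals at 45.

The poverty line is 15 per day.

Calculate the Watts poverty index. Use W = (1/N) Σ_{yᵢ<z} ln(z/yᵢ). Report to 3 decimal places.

Below the line: 37×5 (q = 37 of N = 181).
Log gaps: ln(15/5) = 1.0986 (×37).
W = 40.648655 / 181 = 0.225.

0.225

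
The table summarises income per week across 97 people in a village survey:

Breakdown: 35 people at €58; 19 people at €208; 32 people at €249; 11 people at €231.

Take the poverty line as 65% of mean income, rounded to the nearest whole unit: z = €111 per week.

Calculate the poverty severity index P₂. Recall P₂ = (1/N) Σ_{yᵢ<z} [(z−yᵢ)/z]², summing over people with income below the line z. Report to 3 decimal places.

0.082

Below z: 35×€58 (q = 35 of N = 97).
Gap ratios (z−y)/z: (111−58)/111 = 0.4775 (×35).
Squared: 0.2280 (×35).
Sum = 7.979466; P₂ = 7.979466 / 97 = 0.082.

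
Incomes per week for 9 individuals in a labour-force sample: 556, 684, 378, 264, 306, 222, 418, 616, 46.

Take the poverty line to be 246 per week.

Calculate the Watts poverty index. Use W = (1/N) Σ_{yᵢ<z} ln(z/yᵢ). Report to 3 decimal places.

0.198

Below the line: 46, 222 (q = 2 of N = 9).
Log gaps: ln(246/46) = 1.6767; ln(246/222) = 0.1027.
W = 1.779344 / 9 = 0.198.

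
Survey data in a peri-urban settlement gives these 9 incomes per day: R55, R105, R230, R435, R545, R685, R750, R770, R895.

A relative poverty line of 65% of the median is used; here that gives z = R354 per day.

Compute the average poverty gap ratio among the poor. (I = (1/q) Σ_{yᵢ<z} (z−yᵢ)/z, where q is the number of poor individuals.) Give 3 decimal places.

0.633

Below z: R55, R105, R230 (q = 3 of N = 9).
Shortfall ratios (z−y)/z: 0.8446, 0.7034, 0.3503; sum = 1.898305.
I averages over the q = 3 poor units only: 1.898305 / 3 = 0.633.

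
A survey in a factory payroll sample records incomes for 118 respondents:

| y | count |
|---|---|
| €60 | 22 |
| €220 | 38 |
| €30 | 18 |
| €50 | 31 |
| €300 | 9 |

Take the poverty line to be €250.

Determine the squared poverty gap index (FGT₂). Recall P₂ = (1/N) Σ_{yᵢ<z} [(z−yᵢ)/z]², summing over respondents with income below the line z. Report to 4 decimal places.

0.3986

Below the line: 18×€30, 31×€50, 22×€60, 38×€220 (q = 109 of N = 118).
Relative gaps: (250−30)/250 = 0.8800 (×18); (250−50)/250 = 0.8000 (×31); (250−60)/250 = 0.7600 (×22); (250−220)/250 = 0.1200 (×38).
Squared: 0.7744 (×18); 0.6400 (×31); 0.5776 (×22); 0.0144 (×38).
Sum = 47.033600; P₂ = 47.033600 / 118 = 0.3986.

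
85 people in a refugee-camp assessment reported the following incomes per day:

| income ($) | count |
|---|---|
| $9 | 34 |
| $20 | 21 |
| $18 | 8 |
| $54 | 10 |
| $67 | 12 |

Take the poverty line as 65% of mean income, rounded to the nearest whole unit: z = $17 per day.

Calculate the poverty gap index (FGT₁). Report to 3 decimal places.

0.188

Below the line: 34×$9 (q = 34 of N = 85).
Normalized shortfalls: (17−9)/17 = 0.4706 (×34).
Σ = 16.000000. Dividing by the full population N = 85 gives P₁ = 0.188.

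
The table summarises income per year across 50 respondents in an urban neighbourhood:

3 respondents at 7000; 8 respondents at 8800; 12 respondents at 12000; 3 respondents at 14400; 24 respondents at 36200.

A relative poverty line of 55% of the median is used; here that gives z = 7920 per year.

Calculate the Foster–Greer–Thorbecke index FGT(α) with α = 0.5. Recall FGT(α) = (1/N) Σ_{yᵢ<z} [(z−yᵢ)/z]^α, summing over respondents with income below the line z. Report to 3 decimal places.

0.020

Below z: 3×7000 (q = 3 of N = 50).
Gap ratios (z−y)/z: (7920−7000)/7920 = 0.1162 (×3).
Raised to α = 0.5: 0.34082 (×3).
Sum = 1.022475; FGT(0.5) = 1.022475 / 50 = 0.020.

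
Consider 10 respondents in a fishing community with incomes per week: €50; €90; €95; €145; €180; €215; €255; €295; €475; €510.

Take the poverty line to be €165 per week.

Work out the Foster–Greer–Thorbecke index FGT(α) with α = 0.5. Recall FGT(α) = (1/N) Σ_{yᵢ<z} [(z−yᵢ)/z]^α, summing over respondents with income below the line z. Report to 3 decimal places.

0.251

Incomes under z: €50, €90, €95, €145 (q = 4 of N = 10).
Relative gaps: (165−50)/165 = 0.6970; (165−90)/165 = 0.4545; (165−95)/165 = 0.4242; (165−145)/165 = 0.1212.
Raised to α = 0.5: 0.83485; 0.67420; 0.65134; 0.34816.
Sum = 2.508541; FGT(0.5) = 2.508541 / 10 = 0.251.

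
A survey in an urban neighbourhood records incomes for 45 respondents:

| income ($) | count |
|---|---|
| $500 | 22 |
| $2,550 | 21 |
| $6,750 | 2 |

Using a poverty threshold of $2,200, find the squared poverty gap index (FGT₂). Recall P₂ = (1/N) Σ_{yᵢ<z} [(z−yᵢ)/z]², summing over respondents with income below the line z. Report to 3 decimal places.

0.292

Below the line: 22×$500 (q = 22 of N = 45).
Normalized shortfalls: (2200−500)/2200 = 0.7727 (×22).
Squared: 0.5971 (×22).
Sum = 13.136364; P₂ = 13.136364 / 45 = 0.292.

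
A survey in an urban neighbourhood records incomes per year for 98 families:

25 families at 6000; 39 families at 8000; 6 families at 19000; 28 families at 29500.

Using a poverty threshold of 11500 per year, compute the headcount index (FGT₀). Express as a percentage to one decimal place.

64 of the 98 families have income below 11500.
H = 64/98 = 65.3%.

65.3%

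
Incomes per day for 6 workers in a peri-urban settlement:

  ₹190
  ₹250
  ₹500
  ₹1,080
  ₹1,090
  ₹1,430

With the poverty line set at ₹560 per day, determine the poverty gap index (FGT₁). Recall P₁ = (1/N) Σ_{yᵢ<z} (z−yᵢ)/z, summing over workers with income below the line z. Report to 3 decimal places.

Incomes under z: ₹190, ₹250, ₹500 (q = 3 of N = 6).
Normalized shortfalls: (560−190)/560 = 0.6607; (560−250)/560 = 0.5536; (560−500)/560 = 0.1071.
Sum of shortfalls = 1.321429; P₁ averages over all N: 1.321429 / 6 = 0.220.

0.220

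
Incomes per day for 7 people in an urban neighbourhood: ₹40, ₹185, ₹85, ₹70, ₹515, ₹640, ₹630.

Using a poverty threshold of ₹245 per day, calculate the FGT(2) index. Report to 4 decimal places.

Below the line: ₹40, ₹70, ₹85, ₹185 (q = 4 of N = 7).
Shortfall ratios: (245−40)/245 = 0.8367; (245−70)/245 = 0.7143; (245−85)/245 = 0.6531; (245−185)/245 = 0.2449.
Squared: 0.7001; 0.5102; 0.4265; 0.0600.
Sum = 1.696793; P₂ = 1.696793 / 7 = 0.2424.

0.2424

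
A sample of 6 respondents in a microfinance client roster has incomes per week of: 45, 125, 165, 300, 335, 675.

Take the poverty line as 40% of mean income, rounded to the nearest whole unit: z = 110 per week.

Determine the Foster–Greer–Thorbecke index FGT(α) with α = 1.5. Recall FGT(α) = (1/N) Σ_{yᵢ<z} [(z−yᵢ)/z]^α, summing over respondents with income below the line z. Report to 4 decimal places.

Poor units: 45 (q = 1 of N = 6).
Gap ratios (z−y)/z: (110−45)/110 = 0.5909.
Raised to α = 1.5: 0.45424.
Sum = 0.454235; FGT(1.5) = 0.454235 / 6 = 0.0757.

0.0757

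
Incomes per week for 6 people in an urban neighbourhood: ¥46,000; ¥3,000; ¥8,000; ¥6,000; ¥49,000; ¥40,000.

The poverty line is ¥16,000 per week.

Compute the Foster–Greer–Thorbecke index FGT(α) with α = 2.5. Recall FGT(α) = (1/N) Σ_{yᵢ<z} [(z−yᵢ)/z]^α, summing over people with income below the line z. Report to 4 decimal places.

0.1801

Poor units: ¥3,000, ¥6,000, ¥8,000 (q = 3 of N = 6).
Shortfall ratios: (16000−3000)/16000 = 0.8125; (16000−6000)/16000 = 0.6250; (16000−8000)/16000 = 0.5000.
Raised to α = 2.5: 0.59506; 0.30882; 0.17678.
Sum = 1.080650; FGT(2.5) = 1.080650 / 6 = 0.1801.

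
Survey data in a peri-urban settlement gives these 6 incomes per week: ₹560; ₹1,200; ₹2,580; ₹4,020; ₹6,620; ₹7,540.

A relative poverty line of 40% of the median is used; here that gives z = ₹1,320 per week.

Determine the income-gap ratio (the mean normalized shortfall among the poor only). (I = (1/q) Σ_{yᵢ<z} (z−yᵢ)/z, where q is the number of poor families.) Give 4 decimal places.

Below z: ₹560, ₹1,200 (q = 2 of N = 6).
Relative gaps: 0.5758, 0.0909; sum = 0.666667.
The income-gap ratio divides by q (the poor only): 0.666667 / 2 = 0.3333.

0.3333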